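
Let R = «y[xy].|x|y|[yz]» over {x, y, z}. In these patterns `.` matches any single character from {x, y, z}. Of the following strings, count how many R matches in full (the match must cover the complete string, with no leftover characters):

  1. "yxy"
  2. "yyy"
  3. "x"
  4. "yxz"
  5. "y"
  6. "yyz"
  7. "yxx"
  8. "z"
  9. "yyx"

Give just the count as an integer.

9

1. "yxy" → match
2. "yyy" → match
3. "x" → match
4. "yxz" → match
5. "y" → match
6. "yyz" → match
7. "yxx" → match
8. "z" → match
9. "yyx" → match
Total matched: 9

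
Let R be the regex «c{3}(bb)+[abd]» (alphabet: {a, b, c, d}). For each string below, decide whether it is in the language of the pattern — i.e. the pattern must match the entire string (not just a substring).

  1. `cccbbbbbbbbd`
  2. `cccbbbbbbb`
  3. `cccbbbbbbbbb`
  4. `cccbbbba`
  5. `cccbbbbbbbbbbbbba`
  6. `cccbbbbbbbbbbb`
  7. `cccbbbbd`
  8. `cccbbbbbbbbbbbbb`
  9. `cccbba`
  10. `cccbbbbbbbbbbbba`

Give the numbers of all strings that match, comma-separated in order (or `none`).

1, 2, 3, 4, 6, 7, 8, 9, 10

1 → match
2 → match
3 → match
4 → match
5 → no match
6 → match
7 → match
8 → match
9 → match
10 → match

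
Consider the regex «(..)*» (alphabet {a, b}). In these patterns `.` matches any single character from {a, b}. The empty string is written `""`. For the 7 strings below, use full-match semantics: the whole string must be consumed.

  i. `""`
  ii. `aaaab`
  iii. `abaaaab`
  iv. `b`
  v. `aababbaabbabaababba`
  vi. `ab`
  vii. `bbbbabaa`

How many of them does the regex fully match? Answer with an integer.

3

i. `""` → match
ii. `aaaab` → no match
iii. `abaaaab` → no match
iv. `b` → no match
v → no match
vi. `ab` → match
vii. `bbbbabaa` → match
Total matched: 3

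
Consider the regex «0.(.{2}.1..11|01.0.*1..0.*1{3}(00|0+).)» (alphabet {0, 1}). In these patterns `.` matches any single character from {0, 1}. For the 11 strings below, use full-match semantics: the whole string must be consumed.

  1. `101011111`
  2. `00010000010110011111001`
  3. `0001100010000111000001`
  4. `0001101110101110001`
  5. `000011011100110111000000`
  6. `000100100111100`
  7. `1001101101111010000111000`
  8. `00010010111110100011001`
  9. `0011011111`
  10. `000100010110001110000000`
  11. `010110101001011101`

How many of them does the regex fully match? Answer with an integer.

1 → no match — must start with `0`
2 → match
3 → match
4 → match
5 → no match
6 → no match
7 → no match — must start with `0`
8 → no match
9 → match
10 → match
11 → match
Total matched: 6

6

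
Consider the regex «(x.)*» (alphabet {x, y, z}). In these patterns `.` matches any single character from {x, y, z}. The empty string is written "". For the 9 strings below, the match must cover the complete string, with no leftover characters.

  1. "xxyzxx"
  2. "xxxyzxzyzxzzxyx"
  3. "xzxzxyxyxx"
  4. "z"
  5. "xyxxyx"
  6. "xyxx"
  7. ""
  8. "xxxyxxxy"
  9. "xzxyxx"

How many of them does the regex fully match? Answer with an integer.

1. "xxyzxx" → no match
2 → no match
3. "xzxzxyxyxx" → match
4. "z" → no match
5. "xyxxyx" → no match
6. "xyxx" → match
7. "" → match
8. "xxxyxxxy" → match
9. "xzxyxx" → match
Total matched: 5

5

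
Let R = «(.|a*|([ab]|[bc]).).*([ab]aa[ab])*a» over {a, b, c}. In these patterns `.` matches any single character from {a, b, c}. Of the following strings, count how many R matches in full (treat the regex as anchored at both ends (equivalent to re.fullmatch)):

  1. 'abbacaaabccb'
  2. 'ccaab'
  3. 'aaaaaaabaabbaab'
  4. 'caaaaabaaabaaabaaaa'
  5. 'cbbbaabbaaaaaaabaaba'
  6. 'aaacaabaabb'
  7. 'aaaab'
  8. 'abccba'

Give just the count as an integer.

1. 'abbacaaabccb' → no match — must end with 'a'
2. 'ccaab' → no match — must end with 'a'
3 → no match — must end with 'a'
4 → match
5 → match
6. 'aaacaabaabb' → no match — must end with 'a'
7. 'aaaab' → no match — must end with 'a'
8. 'abccba' → match
Total matched: 3

3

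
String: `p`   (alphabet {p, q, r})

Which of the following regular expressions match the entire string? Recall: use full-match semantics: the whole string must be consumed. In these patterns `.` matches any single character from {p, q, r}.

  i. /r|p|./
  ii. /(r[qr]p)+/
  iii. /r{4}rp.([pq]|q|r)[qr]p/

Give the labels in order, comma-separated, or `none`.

i → match
ii → no match — must start with `r`
iii → no match — must start with `r`

i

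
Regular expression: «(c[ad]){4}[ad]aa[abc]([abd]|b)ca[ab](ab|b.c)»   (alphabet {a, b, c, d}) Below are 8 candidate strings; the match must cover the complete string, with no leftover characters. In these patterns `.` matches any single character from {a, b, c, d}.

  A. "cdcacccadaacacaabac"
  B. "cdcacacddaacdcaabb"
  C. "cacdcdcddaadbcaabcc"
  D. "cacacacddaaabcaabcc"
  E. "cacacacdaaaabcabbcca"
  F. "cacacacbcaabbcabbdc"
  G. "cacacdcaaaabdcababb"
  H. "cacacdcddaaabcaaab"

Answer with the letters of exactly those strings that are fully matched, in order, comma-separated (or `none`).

A → no match
B → no match
C → no match
D → match
E → no match
F → no match
G → no match
H → match

D, H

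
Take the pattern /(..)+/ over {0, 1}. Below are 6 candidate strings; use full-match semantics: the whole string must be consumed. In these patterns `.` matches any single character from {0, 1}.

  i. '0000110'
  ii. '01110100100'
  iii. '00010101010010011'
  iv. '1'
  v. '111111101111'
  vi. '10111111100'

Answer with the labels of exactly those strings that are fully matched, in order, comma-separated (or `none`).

i. '0000110' → no match
ii. '01110100100' → no match
iii → no match
iv. '1' → no match
v. '111111101111' → match
vi. '10111111100' → no match

v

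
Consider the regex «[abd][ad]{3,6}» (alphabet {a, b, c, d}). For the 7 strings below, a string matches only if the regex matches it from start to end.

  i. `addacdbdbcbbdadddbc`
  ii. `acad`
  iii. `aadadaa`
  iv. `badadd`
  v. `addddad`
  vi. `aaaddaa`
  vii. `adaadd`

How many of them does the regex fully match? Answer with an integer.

5

i → no match
ii → no match
iii → match
iv → match
v → match
vi → match
vii → match
Total matched: 5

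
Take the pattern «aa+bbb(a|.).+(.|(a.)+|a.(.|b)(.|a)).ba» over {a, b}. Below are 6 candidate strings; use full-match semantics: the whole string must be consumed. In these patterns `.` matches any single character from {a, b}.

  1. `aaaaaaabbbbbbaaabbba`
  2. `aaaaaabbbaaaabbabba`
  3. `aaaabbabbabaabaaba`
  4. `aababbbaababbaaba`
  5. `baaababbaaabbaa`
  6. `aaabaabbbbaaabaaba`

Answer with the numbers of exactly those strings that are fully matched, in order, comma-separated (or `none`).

1, 2

1 → match
2 → match
3 → no match
4 → no match
5 → no match — must start with `aa`
6 → no match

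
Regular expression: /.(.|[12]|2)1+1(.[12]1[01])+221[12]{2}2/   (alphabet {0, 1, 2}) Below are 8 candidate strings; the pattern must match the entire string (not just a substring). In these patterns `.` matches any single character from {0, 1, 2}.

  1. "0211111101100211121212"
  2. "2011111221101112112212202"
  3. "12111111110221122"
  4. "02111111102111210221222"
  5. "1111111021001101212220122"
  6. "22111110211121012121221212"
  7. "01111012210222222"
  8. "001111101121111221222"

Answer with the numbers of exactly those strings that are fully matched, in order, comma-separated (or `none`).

1 → no match
2 → no match
3 → match
4 → match
5 → no match
6 → no match
7 → no match
8 → no match

3, 4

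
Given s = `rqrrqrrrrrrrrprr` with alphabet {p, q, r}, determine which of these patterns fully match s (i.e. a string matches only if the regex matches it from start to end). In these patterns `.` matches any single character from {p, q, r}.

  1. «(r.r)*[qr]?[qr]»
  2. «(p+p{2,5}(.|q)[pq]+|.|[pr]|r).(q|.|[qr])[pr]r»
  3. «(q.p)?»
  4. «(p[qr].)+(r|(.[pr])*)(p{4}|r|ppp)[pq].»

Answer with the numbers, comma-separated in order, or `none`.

1

1 → match
2 → no match
3 → no match
4 → no match — must start with `p`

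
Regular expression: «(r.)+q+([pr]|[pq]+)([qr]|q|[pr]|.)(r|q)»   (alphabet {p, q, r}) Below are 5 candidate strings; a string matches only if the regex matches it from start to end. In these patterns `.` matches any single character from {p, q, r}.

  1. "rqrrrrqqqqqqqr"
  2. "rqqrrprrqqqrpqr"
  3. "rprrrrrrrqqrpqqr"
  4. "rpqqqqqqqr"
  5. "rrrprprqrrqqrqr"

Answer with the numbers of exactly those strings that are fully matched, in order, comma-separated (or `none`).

1, 4, 5

1 → match
2 → no match
3 → no match
4. "rpqqqqqqqr" → match
5 → match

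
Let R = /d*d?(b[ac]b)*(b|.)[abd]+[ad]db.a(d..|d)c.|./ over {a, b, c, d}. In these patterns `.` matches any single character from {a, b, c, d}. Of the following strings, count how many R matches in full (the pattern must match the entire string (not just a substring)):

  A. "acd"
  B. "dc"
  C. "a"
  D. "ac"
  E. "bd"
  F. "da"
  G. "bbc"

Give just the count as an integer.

A. "acd" → no match
B. "dc" → no match
C. "a" → match
D. "ac" → no match
E. "bd" → no match
F. "da" → no match
G. "bbc" → no match
Total matched: 1

1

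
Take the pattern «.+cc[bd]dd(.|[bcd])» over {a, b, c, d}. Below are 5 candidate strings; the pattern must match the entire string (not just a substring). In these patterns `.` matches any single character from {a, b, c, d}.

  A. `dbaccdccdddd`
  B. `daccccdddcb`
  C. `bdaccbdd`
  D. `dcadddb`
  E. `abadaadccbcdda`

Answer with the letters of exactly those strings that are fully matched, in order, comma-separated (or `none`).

A → match
B → no match
C → no match
D → no match
E → no match

A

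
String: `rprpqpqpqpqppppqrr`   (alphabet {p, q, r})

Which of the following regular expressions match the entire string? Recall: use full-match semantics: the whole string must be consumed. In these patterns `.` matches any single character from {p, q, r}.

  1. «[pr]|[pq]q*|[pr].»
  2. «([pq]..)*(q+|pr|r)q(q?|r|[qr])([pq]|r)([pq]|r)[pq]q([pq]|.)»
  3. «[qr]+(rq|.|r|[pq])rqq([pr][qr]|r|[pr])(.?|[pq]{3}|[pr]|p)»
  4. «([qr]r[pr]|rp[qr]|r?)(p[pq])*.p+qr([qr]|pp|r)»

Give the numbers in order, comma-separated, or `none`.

1 → no match
2 → no match
3 → no match
4 → match

4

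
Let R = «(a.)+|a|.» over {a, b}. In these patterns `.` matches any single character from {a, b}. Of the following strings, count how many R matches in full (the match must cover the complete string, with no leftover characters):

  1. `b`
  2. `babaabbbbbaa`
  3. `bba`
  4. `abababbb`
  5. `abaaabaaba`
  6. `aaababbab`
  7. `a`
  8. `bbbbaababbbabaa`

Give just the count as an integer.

1 → match
2 → no match
3 → no match
4 → no match
5 → no match
6 → no match
7 → match
8 → no match
Total matched: 2

2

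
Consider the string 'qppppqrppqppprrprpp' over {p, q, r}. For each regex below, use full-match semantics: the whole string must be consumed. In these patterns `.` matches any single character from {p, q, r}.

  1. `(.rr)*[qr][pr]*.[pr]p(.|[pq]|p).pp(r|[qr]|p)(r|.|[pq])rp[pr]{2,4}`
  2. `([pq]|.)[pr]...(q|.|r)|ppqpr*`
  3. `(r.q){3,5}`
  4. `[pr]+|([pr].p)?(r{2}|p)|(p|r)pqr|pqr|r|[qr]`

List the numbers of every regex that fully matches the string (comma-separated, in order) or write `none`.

1

1 → match
2 → no match
3 → no match — must start with 'r'
4 → no match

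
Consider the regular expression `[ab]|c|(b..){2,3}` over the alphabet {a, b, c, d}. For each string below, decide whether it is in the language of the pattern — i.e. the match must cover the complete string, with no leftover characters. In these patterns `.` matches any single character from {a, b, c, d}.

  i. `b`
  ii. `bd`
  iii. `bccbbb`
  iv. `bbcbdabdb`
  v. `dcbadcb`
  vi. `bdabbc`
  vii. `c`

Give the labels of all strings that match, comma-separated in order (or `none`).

i, iii, iv, vi, vii

i → match
ii → no match
iii → match
iv → match
v → no match
vi → match
vii → match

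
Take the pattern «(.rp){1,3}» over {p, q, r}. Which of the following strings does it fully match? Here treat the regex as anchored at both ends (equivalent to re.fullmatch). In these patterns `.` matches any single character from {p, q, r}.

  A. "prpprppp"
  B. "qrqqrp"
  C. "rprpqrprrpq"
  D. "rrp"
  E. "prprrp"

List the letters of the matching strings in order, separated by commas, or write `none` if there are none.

D, E

A → no match — must end with "rp"
B → no match
C → no match — must end with "rp"
D → match
E → match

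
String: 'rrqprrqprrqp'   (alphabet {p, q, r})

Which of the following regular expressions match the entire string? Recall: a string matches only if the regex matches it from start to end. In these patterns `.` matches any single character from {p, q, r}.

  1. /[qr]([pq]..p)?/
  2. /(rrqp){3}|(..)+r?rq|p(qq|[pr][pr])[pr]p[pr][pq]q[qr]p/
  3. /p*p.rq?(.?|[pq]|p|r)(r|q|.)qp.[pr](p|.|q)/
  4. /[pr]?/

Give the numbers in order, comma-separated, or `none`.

1 → no match
2 → match
3 → no match
4 → no match

2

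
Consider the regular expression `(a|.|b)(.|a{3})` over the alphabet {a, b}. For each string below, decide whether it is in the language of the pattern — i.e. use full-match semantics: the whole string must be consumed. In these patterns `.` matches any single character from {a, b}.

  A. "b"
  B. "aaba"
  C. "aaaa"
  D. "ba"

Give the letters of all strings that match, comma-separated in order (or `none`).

C, D

A. "b" → no match
B. "aaba" → no match
C. "aaaa" → match
D. "ba" → match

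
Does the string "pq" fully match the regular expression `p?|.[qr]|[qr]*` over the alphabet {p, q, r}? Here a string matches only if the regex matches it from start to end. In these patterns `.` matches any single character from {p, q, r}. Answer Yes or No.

Yes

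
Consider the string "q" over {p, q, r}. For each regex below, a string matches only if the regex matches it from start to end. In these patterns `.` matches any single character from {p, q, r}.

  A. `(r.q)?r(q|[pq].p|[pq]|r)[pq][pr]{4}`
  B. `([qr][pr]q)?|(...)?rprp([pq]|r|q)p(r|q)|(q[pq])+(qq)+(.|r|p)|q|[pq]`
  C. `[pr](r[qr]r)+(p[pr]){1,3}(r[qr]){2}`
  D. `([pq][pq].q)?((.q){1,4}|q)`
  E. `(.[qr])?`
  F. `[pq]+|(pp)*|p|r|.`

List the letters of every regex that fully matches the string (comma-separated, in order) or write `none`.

B, D, F

A → no match
B → match
C → no match
D → match
E → no match
F → match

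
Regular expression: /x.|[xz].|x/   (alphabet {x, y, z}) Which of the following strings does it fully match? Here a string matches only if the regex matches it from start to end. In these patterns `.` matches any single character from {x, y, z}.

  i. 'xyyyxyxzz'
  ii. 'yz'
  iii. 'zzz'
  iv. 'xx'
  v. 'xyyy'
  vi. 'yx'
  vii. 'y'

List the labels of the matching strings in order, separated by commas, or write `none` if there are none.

iv

i → no match
ii → no match
iii → no match
iv → match
v → no match
vi → no match
vii → no match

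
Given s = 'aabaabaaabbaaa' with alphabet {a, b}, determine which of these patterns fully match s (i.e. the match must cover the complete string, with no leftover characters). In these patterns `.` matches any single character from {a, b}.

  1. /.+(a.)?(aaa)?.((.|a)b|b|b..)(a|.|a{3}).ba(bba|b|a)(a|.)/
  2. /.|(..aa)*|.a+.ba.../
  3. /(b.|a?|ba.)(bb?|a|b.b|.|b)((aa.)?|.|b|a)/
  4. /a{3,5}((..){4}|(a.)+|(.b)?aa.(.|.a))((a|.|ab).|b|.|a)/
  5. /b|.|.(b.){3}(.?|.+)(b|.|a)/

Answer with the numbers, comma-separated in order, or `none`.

1 → match
2 → no match
3 → no match
4 → no match
5 → no match

1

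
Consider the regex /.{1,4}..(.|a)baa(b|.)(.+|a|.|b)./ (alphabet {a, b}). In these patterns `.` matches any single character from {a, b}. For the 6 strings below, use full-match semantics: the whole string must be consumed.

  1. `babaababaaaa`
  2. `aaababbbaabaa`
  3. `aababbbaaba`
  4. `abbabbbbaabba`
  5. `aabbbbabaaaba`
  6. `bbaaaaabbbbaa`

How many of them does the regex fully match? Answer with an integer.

3

1 → no match
2 → match
3 → no match
4 → match
5 → match
6 → no match
Total matched: 3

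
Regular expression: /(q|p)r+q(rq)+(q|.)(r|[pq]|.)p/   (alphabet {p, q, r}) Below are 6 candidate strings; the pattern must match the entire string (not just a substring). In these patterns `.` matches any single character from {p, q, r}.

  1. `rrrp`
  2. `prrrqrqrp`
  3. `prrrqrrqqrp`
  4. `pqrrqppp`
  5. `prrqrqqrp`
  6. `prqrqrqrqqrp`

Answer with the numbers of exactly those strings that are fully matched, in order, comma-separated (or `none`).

5, 6

1 → no match
2 → no match
3 → no match
4 → no match
5 → match
6 → match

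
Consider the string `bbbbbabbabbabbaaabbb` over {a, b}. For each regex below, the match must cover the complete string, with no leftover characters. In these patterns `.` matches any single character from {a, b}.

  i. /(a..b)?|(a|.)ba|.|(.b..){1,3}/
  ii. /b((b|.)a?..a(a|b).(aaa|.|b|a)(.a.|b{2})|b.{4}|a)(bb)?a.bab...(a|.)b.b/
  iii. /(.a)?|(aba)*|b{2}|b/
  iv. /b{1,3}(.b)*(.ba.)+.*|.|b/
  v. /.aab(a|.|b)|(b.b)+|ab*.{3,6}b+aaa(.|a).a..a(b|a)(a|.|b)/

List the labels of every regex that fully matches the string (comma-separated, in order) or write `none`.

ii, iv

i → no match
ii → match
iii → no match
iv → match
v → no match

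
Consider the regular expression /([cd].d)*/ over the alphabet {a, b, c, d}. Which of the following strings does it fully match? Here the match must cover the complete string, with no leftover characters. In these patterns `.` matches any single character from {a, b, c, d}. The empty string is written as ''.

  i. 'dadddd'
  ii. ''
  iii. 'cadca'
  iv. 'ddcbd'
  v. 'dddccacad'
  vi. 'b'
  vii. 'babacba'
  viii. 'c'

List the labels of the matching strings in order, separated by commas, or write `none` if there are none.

i, ii

i → match
ii → match
iii → no match
iv → no match
v → no match
vi → no match
vii → no match
viii → no match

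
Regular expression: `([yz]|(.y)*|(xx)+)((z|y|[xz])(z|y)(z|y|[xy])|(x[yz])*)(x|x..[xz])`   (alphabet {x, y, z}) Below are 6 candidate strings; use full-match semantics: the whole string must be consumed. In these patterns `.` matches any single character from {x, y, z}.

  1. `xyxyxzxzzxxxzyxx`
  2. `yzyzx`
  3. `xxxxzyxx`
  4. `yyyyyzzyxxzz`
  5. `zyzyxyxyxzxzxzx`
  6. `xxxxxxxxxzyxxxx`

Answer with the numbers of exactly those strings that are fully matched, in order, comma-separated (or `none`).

2, 3, 5, 6

1 → no match
2 → match
3 → match
4 → no match
5 → match
6 → match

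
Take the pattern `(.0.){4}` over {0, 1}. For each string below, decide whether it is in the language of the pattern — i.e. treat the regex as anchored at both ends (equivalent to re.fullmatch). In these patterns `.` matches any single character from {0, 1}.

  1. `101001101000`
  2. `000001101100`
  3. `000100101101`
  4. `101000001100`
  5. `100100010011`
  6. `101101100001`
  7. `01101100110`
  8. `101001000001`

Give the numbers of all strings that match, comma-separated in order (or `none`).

1, 2, 3, 4, 6, 8

1 → match
2 → match
3 → match
4 → match
5 → no match
6 → match
7 → no match
8 → match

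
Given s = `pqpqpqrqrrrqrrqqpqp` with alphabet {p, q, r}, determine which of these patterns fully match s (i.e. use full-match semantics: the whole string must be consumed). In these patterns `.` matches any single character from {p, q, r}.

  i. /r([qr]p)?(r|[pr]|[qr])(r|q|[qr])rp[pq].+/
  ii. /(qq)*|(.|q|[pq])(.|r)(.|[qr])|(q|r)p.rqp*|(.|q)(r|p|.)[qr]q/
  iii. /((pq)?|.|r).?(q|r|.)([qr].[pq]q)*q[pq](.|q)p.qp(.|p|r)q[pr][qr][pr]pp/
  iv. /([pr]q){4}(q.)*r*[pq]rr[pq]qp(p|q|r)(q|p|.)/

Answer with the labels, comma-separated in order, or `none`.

i → no match — must start with `r`
ii → no match
iii → no match — must end with `pp`
iv → match

iv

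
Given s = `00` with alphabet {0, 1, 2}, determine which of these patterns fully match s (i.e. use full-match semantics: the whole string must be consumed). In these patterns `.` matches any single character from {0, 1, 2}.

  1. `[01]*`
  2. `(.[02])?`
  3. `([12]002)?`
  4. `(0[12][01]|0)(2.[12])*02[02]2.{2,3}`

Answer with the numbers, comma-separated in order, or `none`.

1 → match
2 → match
3 → no match
4 → no match

1, 2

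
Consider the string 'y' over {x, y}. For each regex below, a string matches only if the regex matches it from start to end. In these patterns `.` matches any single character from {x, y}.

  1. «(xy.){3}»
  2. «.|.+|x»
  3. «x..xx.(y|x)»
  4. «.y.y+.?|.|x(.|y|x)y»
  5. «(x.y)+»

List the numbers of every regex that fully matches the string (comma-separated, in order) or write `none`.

1 → no match — must start with 'xy'
2 → match
3 → no match — must start with 'x'
4 → match
5 → no match — must start with 'x'

2, 4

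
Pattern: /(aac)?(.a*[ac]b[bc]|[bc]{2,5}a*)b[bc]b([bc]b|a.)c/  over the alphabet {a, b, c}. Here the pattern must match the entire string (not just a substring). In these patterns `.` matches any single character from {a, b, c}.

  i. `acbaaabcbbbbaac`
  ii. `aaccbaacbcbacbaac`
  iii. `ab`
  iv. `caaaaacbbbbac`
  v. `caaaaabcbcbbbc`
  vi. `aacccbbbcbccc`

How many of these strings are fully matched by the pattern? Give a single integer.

i → no match
ii → no match
iii → no match — must end with `c`
iv → no match
v → match
vi → no match
Total matched: 1

1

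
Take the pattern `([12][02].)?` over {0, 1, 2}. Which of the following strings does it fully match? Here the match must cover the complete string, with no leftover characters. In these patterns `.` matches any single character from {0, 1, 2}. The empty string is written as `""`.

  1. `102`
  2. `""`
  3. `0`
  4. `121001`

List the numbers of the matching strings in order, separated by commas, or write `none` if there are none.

1, 2

1 → match
2 → match
3 → no match
4 → no match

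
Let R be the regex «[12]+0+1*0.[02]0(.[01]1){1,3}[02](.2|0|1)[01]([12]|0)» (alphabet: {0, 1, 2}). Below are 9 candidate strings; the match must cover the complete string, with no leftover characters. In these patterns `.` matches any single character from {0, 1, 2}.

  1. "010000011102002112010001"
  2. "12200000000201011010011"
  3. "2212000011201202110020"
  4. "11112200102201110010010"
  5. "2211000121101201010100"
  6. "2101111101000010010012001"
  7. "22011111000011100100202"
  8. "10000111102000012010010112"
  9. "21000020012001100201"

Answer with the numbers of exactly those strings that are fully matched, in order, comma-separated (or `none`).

2, 4, 6, 7, 8

1 → no match
2 → match
3 → no match
4 → match
5 → no match
6 → match
7 → match
8 → match
9 → no match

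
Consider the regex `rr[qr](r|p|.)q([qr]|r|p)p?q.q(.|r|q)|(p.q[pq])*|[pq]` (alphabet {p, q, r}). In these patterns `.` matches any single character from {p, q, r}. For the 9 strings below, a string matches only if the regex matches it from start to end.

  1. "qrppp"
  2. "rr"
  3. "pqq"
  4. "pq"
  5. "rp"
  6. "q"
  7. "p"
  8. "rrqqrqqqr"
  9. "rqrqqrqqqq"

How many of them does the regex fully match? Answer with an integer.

1. "qrppp" → no match
2. "rr" → no match
3. "pqq" → no match
4. "pq" → no match
5. "rp" → no match
6. "q" → match
7. "p" → match
8. "rrqqrqqqr" → no match
9. "rqrqqrqqqq" → no match
Total matched: 2

2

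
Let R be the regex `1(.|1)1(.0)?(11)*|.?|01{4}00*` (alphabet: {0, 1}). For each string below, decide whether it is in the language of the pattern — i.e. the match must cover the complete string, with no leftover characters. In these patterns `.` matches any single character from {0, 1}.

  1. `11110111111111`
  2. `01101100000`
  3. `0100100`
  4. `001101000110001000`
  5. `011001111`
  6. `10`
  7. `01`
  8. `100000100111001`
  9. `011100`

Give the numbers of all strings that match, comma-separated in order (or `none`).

1 → no match
2. `01101100000` → no match
3. `0100100` → no match
4 → no match
5. `011001111` → no match
6. `10` → no match
7. `01` → no match
8 → no match
9. `011100` → no match

none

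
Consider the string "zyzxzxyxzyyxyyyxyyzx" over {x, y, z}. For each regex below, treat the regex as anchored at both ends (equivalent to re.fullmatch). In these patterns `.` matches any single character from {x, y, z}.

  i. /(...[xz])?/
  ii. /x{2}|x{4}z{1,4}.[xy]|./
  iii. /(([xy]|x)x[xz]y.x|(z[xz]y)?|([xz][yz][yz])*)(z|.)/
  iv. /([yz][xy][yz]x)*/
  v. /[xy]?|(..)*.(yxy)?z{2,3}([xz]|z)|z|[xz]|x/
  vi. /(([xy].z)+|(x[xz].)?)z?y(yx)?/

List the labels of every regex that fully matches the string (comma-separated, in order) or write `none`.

iv

i → no match
ii → no match
iii → no match
iv → match
v → no match
vi → no match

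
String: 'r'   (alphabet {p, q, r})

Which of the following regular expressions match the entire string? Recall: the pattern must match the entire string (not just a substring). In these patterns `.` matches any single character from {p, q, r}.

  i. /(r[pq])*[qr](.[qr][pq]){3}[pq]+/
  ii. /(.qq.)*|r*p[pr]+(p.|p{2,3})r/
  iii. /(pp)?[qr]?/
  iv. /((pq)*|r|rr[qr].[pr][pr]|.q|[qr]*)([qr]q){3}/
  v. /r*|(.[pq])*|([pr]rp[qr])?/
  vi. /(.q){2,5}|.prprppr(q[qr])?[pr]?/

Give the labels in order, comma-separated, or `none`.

i → no match
ii → no match
iii → match
iv → no match — must end with 'q'
v → match
vi → no match

iii, v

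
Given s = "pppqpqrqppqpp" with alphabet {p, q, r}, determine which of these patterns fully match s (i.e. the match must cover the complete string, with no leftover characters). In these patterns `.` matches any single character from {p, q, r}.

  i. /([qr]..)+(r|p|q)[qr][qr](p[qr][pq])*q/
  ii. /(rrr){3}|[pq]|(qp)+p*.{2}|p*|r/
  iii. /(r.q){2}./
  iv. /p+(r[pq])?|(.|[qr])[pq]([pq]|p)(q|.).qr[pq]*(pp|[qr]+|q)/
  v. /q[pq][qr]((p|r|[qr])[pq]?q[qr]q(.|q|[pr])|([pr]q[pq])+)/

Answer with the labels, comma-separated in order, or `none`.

iv

i → no match — must end with "q"
ii → no match
iii → no match — must start with "r"
iv → match
v → no match — must start with "q"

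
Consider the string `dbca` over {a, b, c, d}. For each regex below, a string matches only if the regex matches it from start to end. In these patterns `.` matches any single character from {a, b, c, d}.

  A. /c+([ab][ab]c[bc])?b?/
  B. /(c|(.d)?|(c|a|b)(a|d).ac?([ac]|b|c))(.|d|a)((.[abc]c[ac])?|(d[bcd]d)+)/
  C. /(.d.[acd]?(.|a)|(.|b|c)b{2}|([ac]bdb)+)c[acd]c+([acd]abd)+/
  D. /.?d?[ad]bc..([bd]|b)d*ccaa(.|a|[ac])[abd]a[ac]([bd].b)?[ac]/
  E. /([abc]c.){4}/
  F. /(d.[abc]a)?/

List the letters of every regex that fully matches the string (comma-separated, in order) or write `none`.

F

A → no match — must start with `c`
B → no match
C → no match — must end with `abd`
D → no match
E → no match
F → match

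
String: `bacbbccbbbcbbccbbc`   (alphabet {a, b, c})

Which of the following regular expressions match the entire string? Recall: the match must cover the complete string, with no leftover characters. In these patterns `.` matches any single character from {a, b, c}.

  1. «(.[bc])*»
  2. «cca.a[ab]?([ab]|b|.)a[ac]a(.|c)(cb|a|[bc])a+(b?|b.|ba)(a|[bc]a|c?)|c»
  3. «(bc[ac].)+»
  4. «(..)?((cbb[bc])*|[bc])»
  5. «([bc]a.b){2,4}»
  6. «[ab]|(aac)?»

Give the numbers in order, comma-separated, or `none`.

4

1 → no match
2 → no match
3 → no match — must start with `bc`
4 → match
5 → no match — must end with `b`
6 → no match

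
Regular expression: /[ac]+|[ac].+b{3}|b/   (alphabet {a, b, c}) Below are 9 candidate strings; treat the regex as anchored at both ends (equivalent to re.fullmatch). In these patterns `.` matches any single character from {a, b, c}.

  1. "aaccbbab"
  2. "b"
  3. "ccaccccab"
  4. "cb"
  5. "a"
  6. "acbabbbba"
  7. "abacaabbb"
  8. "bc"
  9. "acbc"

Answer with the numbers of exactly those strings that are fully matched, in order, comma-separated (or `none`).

1 → no match
2 → match
3 → no match
4 → no match
5 → match
6 → no match
7 → match
8 → no match
9 → no match

2, 5, 7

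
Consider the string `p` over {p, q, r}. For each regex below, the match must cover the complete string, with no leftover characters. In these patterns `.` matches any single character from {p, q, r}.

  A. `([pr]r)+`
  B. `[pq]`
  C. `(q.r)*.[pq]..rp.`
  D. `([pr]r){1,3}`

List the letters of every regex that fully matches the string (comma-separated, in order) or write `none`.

A → no match — must end with `r`
B → match
C → no match
D → no match — must end with `r`

B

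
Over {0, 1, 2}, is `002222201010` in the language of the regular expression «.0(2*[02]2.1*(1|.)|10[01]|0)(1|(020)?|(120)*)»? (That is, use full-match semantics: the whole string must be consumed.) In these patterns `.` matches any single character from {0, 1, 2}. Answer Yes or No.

No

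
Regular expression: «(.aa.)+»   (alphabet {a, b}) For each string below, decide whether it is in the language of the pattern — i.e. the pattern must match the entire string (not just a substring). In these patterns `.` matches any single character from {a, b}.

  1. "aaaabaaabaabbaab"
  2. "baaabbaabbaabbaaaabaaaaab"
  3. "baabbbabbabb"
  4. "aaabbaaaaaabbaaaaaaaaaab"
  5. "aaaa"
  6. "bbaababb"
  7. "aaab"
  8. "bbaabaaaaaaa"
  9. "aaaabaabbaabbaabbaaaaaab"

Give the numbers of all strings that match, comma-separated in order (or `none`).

1, 4, 5, 7, 9

1 → match
2 → no match
3 → no match
4 → match
5 → match
6 → no match
7 → match
8 → no match
9 → match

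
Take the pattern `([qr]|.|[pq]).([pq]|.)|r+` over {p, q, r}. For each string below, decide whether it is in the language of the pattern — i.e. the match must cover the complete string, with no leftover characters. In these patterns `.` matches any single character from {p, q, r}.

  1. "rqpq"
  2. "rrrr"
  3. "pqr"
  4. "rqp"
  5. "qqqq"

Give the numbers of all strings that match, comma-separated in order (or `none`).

2, 3, 4

1 → no match
2 → match
3 → match
4 → match
5 → no match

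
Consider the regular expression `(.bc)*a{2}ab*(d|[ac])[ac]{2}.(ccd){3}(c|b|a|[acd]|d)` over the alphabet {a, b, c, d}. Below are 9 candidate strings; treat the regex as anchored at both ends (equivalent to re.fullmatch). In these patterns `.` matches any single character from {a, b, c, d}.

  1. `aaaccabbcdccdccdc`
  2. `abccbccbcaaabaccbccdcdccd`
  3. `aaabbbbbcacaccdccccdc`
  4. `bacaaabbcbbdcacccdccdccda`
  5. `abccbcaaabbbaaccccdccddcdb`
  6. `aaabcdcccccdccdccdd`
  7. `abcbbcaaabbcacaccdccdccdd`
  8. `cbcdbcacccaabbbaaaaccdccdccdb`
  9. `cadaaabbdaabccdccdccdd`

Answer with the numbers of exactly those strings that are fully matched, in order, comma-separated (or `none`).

7

1 → no match
2 → no match
3 → no match
4 → no match
5 → no match
6 → no match
7 → match
8 → no match
9 → no match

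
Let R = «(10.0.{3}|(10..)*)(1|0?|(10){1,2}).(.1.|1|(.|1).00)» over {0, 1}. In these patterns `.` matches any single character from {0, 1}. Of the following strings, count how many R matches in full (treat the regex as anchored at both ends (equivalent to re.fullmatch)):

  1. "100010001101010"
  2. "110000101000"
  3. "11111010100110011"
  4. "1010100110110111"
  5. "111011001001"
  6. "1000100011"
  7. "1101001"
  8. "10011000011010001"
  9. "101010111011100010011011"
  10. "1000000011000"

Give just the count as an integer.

1 → no match
2. "110000101000" → no match
3 → no match
4 → match
5. "111011001001" → no match
6. "1000100011" → match
7. "1101001" → no match
8 → no match
9 → match
10 → match
Total matched: 4

4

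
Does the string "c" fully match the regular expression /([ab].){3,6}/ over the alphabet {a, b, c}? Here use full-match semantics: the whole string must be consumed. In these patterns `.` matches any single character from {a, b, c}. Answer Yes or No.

No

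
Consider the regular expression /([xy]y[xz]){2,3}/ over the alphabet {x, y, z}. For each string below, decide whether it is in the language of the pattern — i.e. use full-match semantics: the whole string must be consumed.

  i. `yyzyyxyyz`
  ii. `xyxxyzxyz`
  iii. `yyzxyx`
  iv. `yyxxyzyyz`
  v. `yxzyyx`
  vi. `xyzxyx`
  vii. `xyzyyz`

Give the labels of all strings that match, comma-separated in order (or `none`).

i, ii, iii, iv, vi, vii

i → match
ii → match
iii → match
iv → match
v → no match
vi → match
vii → match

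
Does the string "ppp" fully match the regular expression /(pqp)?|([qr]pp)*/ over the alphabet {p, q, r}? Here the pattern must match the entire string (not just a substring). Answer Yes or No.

No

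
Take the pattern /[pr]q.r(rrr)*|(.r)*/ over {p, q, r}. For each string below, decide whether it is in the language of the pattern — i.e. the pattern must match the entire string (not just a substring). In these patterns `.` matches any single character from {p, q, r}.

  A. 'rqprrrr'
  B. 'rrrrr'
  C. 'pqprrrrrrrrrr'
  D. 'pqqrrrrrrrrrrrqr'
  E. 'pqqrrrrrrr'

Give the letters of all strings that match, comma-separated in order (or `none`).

A, C, E

A → match
B → no match
C → match
D → no match
E → match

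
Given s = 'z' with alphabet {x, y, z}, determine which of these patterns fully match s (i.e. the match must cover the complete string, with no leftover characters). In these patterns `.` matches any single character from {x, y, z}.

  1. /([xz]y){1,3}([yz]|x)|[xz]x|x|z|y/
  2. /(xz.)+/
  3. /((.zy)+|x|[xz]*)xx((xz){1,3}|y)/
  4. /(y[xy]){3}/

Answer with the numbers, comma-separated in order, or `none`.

1 → match
2 → no match — must start with 'xz'
3 → no match
4 → no match — must start with 'y'

1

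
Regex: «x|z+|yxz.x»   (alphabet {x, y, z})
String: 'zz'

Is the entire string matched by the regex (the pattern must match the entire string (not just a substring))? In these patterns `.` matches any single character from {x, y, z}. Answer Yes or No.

Yes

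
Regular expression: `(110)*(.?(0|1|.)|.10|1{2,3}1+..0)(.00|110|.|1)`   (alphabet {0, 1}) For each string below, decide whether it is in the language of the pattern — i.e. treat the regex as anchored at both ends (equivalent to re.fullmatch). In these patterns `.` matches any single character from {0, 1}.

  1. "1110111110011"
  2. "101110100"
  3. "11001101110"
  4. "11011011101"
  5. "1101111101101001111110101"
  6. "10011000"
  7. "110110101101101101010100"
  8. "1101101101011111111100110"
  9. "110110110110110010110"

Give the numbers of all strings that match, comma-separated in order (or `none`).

1 → no match
2 → no match
3 → no match
4 → no match
5 → no match
6 → no match
7 → no match
8 → no match
9 → match

9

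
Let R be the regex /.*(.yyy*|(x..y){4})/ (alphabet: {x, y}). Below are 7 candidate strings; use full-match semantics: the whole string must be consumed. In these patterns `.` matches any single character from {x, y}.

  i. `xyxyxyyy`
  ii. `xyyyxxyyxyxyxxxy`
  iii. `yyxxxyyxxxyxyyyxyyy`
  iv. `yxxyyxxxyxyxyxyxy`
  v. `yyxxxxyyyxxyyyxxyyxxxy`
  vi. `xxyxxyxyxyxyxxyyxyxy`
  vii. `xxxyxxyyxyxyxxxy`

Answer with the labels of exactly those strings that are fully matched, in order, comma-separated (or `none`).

i, ii, iii, iv, vi, vii

i. `xyxyxyyy` → match
ii → match
iii → match
iv → match
v → no match
vi → match
vii → match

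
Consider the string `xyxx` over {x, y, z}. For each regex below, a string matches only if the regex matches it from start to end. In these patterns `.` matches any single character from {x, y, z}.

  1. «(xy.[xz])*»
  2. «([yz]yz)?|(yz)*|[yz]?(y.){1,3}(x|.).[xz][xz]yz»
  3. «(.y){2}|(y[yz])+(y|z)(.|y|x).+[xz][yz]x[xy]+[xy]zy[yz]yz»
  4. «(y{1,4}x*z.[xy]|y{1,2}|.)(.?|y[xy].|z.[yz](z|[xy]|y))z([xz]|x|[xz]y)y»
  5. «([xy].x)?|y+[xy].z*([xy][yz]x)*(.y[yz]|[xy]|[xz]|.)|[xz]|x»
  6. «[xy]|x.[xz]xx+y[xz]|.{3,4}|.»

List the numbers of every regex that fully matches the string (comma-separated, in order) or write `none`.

1, 6

1 → match
2 → no match
3 → no match
4 → no match — must end with `y`
5 → no match
6 → match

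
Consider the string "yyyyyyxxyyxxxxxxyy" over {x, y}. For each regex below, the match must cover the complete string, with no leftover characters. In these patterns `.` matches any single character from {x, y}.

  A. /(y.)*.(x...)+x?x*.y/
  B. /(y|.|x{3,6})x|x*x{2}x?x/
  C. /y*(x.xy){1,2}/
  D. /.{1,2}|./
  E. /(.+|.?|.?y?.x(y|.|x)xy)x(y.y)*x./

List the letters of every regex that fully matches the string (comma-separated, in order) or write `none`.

A → match
B → no match — must end with "x"
C → no match — must end with "xy"
D → no match
E → no match

A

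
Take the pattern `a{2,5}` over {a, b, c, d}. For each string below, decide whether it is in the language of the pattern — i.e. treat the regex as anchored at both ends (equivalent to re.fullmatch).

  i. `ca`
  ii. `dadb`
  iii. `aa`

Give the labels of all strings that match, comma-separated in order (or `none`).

i → no match — must start with `a`
ii → no match — must start with `a`
iii → match

iii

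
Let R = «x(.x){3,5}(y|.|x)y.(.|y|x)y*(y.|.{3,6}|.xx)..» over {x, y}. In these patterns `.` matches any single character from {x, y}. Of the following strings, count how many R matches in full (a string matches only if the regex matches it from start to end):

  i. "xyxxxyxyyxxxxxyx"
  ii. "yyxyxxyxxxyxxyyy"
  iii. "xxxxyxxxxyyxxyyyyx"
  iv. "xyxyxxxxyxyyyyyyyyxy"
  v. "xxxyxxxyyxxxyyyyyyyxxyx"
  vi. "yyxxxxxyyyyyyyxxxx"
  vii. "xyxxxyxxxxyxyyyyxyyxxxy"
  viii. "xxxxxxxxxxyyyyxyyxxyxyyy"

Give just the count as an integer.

3

i → match
ii → no match — must start with "x"
iii → no match
iv → match
v → no match
vi → no match — must start with "x"
vii → match
viii → no match
Total matched: 3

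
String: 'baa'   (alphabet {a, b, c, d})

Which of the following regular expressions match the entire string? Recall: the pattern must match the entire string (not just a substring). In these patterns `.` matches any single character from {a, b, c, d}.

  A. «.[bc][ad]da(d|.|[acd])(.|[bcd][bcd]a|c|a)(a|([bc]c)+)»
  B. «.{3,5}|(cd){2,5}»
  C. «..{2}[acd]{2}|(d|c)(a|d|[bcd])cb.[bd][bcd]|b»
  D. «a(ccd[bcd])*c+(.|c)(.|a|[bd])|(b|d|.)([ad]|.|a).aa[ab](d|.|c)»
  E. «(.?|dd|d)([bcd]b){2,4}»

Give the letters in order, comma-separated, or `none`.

B

A → no match
B → match
C → no match
D → no match
E → no match — must end with 'b'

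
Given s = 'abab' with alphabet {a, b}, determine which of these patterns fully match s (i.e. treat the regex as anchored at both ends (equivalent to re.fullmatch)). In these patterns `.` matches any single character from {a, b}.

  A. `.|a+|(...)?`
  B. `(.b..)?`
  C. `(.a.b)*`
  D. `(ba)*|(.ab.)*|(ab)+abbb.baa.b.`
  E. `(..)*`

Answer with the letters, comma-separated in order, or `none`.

B, E

A → no match
B → match
C → no match
D → no match
E → match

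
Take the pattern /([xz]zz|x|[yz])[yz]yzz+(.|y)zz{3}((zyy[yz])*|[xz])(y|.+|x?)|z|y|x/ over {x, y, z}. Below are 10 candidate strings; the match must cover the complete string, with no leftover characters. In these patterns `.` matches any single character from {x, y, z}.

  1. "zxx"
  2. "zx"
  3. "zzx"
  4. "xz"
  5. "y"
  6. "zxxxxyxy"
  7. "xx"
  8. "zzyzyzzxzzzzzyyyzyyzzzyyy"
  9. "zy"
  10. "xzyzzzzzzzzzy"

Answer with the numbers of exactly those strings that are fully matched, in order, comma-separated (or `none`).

1 → no match
2 → no match
3 → no match
4 → no match
5 → match
6 → no match
7 → no match
8 → no match
9 → no match
10 → match

5, 10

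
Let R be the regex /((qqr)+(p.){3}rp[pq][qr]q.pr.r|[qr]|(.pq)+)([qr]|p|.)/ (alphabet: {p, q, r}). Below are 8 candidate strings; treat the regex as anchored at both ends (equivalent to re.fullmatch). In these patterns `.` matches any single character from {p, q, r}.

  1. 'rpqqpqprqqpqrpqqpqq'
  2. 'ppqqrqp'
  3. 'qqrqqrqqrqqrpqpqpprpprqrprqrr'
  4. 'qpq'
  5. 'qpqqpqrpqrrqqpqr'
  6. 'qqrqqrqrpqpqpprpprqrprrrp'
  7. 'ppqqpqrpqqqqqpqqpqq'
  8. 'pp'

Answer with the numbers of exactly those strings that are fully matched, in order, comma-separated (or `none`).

1 → no match
2 → no match
3 → match
4 → no match
5 → no match
6 → no match
7 → no match
8 → no match

3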